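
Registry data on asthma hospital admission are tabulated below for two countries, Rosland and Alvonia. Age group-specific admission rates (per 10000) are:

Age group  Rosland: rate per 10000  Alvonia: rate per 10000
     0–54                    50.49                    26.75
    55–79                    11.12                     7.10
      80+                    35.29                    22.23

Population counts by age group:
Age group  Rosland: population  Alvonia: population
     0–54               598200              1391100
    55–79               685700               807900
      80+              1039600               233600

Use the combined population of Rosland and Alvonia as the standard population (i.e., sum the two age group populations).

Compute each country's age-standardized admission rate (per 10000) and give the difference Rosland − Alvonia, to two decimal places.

14.69

Combined standard total = 4756100; weights = 0.4183, 0.3140, 0.2677.
Rosland: 0.4183×50.49 + 0.3140×11.12 + 0.2677×35.29 = 34.0573 per 10000.
Alvonia: 0.4183×26.75 + 0.3140×7.10 + 0.2677×22.23 = 19.3691 per 10000.
Difference = 34.0573 − 19.3691 = 14.6881.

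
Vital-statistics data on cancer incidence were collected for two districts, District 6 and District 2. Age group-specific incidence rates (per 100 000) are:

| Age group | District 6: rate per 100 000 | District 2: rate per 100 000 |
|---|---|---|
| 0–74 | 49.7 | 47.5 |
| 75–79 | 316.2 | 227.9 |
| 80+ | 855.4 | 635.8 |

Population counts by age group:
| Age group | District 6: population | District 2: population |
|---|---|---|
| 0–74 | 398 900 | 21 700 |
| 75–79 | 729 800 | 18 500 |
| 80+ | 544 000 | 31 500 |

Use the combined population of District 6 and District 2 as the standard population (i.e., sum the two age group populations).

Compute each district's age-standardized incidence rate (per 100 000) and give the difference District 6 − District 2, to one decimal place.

Combined standard total = 1 744 400; weights = 0.2411, 0.4290, 0.3299.
District 6: 0.2411×49.7 + 0.4290×316.2 + 0.3299×855.4 = 429.8320 per 100 000.
District 2: 0.2411×47.5 + 0.4290×227.9 + 0.3299×635.8 = 318.9744 per 100 000.
Difference = 429.8320 − 318.9744 = 110.8576.

110.9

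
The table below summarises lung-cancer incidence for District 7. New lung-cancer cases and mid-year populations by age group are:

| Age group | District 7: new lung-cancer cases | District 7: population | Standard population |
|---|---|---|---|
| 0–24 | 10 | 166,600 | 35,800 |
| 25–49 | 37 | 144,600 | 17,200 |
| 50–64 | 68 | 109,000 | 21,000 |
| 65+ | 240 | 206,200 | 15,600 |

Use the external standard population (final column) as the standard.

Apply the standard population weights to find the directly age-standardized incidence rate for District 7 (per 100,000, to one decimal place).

Age-specific rates per 100,000 for District 7: 6.00, 25.59, 62.39, 116.39.
Standard total = 89,600; weights = 0.3996, 0.1920, 0.2344, 0.1741.
Standardized rate: 0.3996×6.00 + 0.1920×25.59 + 0.2344×62.39 + 0.1741×116.39 = 42.1964 per 100,000.

42.2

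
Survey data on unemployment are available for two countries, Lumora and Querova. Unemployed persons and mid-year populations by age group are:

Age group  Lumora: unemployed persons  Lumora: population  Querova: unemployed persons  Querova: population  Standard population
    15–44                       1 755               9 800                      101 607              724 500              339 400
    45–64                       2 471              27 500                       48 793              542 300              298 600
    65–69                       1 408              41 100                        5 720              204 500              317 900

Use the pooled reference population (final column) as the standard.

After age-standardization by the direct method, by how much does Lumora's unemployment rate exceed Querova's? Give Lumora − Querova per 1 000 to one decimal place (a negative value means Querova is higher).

Age-specific rates per 1 000 for Lumora: 179.082, 89.855, 34.258.
For Querova: 140.244, 89.974, 27.971.
Standard total = 955 900; weights = 0.3551, 0.3124, 0.3326.
Lumora: 0.3551×179.082 + 0.3124×89.855 + 0.3326×34.258 = 103.0458 per 1 000.
Querova: 0.3551×140.244 + 0.3124×89.974 + 0.3326×27.971 = 87.2027 per 1 000.
Difference = 103.0458 − 87.2027 = 15.8431.

15.8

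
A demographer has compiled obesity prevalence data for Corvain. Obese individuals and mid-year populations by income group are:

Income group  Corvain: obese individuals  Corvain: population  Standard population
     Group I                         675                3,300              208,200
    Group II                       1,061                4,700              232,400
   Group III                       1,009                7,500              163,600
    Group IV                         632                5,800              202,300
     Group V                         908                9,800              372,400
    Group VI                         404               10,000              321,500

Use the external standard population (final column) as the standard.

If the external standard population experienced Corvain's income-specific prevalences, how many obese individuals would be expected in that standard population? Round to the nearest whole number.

186595

Income-specific rates per 1,000 for Corvain: 204.545, 225.745, 134.533, 108.966, 92.653, 40.400.
Expected obese individuals = Σ (standard pop × income-specific rate ÷ 1,000)
= 208,200×204.545/1,000 + 232,400×225.745/1,000 + 163,600×134.533/1,000 + 202,300×108.966/1,000 + 372,400×92.653/1,000 + 321,500×40.400/1,000
= 42586.36 + 52463.06 + 22009.65 + 22043.72 + 34504.00 + 12988.60 = 186595.40.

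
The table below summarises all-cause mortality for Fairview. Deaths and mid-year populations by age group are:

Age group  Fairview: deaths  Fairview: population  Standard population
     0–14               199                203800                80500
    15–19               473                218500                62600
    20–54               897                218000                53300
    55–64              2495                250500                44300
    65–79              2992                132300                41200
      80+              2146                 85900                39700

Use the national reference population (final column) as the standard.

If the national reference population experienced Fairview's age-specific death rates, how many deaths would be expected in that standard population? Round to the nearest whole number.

Age-specific rates per 100000 for Fairview: 97.64, 216.48, 411.47, 996.01, 2261.53, 2498.25.
Expected deaths = Σ (standard pop × age-specific rate ÷ 100000)
= 80500×97.64/100000 + 62600×216.48/100000 + 53300×411.47/100000 + 44300×996.01/100000 + 41200×2261.53/100000 + 39700×2498.25/100000
= 78.60 + 135.51 + 219.31 + 441.23 + 931.75 + 991.81 = 2798.22.

2798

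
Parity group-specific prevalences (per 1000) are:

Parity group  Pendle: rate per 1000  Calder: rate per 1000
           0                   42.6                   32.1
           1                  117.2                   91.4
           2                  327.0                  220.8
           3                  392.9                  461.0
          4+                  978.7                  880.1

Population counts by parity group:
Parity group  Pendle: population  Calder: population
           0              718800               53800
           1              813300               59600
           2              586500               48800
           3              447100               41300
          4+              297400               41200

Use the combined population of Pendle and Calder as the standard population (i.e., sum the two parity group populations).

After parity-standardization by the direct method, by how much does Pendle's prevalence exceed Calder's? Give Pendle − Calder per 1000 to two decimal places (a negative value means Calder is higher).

Combined standard total = 3107800; weights = 0.2486, 0.2809, 0.2044, 0.1572, 0.1090.
Pendle: 0.2486×42.6 + 0.2809×117.2 + 0.2044×327.0 + 0.1572×392.9 + 0.1090×978.7 = 278.7309 per 1000.
Calder: 0.2486×32.1 + 0.2809×91.4 + 0.2044×220.8 + 0.1572×461.0 + 0.1090×880.1 = 247.1240 per 1000.
Difference = 278.7309 − 247.1240 = 31.6069.

31.61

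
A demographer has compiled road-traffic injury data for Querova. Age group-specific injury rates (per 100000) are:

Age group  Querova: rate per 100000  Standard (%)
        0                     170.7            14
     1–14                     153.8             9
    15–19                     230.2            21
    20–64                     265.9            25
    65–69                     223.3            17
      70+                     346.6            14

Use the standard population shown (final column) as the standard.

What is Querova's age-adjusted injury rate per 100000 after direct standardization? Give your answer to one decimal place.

Standard weights: 0.14, 0.09, 0.21, 0.25, 0.17, 0.14.
Standardized rate: 0.1400×170.7 + 0.0900×153.8 + 0.2100×230.2 + 0.2500×265.9 + 0.1700×223.3 + 0.1400×346.6 = 239.0420 per 100000.

239.0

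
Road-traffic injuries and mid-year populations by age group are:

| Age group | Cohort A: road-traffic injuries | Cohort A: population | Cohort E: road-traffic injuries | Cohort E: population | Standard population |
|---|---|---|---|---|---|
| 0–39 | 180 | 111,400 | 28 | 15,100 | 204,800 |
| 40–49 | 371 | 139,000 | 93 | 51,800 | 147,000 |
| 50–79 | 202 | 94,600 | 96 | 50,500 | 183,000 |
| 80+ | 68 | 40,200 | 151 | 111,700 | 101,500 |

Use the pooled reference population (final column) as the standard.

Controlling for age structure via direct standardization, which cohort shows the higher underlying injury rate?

Age-specific rates per 100,000 for Cohort A: 161.58, 266.91, 213.53, 169.15.
For Cohort E: 185.43, 179.54, 190.10, 135.18.
Standard total = 636,300; weights = 0.3219, 0.2310, 0.2876, 0.1595.
Cohort A: 0.3219×161.58 + 0.2310×266.91 + 0.2876×213.53 + 0.1595×169.15 = 202.0620 per 100,000.
Cohort E: 0.3219×185.43 + 0.2310×179.54 + 0.2876×190.10 + 0.1595×135.18 = 177.3964 per 100,000.

Cohort A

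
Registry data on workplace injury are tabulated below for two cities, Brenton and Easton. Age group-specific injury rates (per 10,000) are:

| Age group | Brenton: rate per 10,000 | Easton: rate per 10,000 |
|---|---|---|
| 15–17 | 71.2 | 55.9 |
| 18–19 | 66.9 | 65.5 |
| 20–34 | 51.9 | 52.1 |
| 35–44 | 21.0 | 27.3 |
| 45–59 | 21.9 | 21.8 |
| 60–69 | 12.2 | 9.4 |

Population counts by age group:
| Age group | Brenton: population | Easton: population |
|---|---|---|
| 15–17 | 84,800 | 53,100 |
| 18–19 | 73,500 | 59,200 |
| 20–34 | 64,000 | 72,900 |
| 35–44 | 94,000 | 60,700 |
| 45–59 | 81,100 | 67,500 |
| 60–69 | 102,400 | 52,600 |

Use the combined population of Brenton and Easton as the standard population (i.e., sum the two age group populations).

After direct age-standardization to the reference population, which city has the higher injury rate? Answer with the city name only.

Brenton

Combined standard total = 865,800; weights = 0.1593, 0.1533, 0.1581, 0.1787, 0.1716, 0.1790.
Brenton: 0.1593×71.2 + 0.1533×66.9 + 0.1581×51.9 + 0.1787×21.0 + 0.1716×21.9 + 0.1790×12.2 = 39.4956 per 10,000.
Easton: 0.1593×55.9 + 0.1533×65.5 + 0.1581×52.1 + 0.1787×27.3 + 0.1716×21.8 + 0.1790×9.4 = 37.4830 per 10,000.
The crude rates (38.57 vs 38.98) would put Easton higher, but that reflects its age composition; once standardized to a common age structure, Brenton has the higher underlying rate.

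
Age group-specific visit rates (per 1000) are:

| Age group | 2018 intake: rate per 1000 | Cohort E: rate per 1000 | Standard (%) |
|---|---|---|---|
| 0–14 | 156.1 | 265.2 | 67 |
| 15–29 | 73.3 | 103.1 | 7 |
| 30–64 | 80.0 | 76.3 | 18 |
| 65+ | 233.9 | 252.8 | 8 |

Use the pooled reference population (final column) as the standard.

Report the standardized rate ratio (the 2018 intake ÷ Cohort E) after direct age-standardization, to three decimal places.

Standard weights: 0.67, 0.07, 0.18, 0.08.
The 2018 intake: 0.6700×156.1 + 0.0700×73.3 + 0.1800×80.0 + 0.0800×233.9 = 142.8300 per 1000.
Cohort E: 0.6700×265.2 + 0.0700×103.1 + 0.1800×76.3 + 0.0800×252.8 = 218.8590 per 1000.
Ratio = 142.8300 ÷ 218.8590 = 0.65261.

0.653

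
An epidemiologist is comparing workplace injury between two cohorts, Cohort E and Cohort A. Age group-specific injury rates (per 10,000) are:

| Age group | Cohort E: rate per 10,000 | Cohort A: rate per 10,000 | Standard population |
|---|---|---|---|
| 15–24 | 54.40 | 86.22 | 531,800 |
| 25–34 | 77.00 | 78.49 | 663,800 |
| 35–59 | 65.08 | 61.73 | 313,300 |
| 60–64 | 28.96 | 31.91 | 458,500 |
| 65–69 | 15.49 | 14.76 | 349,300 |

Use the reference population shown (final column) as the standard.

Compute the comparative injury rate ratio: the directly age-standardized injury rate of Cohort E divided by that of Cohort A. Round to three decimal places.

Standard total = 2,316,700; weights = 0.2296, 0.2865, 0.1352, 0.1979, 0.1508.
Cohort E: 0.2296×54.40 + 0.2865×77.00 + 0.1352×65.08 + 0.1979×28.96 + 0.1508×15.49 = 51.4184 per 10,000.
Cohort A: 0.2296×86.22 + 0.2865×78.49 + 0.1352×61.73 + 0.1979×31.91 + 0.1508×14.76 = 59.1703 per 10,000.
Ratio = 51.4184 ÷ 59.1703 = 0.86899.

0.869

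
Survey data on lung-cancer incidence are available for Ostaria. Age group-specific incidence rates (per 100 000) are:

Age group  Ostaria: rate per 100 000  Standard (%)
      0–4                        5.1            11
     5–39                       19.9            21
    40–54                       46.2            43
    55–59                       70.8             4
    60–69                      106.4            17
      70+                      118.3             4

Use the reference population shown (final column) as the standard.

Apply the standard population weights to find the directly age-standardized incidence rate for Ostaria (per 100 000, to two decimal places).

50.26

Standard weights: 0.11, 0.21, 0.43, 0.04, 0.17, 0.04.
Standardized rate: 0.1100×5.1 + 0.2100×19.9 + 0.4300×46.2 + 0.0400×70.8 + 0.1700×106.4 + 0.0400×118.3 = 50.2580 per 100 000.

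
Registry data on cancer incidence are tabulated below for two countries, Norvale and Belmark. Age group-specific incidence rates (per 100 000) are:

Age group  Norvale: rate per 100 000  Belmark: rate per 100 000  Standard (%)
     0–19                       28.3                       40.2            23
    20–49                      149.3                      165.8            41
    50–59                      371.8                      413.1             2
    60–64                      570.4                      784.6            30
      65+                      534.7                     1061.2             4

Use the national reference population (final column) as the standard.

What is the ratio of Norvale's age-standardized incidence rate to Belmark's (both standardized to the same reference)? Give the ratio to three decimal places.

0.737

Standard weights: 0.23, 0.41, 0.02, 0.30, 0.04.
Norvale: 0.2300×28.3 + 0.4100×149.3 + 0.0200×371.8 + 0.3000×570.4 + 0.0400×534.7 = 267.6660 per 100 000.
Belmark: 0.2300×40.2 + 0.4100×165.8 + 0.0200×413.1 + 0.3000×784.6 + 0.0400×1061.2 = 363.3140 per 100 000.
Ratio = 267.6660 ÷ 363.3140 = 0.73673.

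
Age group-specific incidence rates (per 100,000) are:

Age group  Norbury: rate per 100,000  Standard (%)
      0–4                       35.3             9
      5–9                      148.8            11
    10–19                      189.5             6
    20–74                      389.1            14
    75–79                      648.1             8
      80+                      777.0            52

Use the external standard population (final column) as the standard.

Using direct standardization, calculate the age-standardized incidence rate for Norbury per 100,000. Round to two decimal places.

Standard weights: 0.09, 0.11, 0.06, 0.14, 0.08, 0.52.
Standardized rate: 0.0900×35.3 + 0.1100×148.8 + 0.0600×189.5 + 0.1400×389.1 + 0.0800×648.1 + 0.5200×777.0 = 541.2770 per 100,000.

541.28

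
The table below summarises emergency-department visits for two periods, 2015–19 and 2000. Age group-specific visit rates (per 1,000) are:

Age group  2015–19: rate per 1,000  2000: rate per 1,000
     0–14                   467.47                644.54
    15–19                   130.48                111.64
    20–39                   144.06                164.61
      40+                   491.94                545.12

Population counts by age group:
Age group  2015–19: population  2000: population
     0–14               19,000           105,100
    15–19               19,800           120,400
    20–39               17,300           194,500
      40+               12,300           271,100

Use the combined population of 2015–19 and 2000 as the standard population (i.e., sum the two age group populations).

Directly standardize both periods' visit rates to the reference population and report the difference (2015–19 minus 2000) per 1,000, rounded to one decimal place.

Combined standard total = 759,500; weights = 0.1634, 0.1846, 0.2789, 0.3731.
2015–19: 0.1634×467.47 + 0.1846×130.48 + 0.2789×144.06 + 0.3731×491.94 = 324.2054 per 1,000.
2000: 0.1634×644.54 + 0.1846×111.64 + 0.2789×164.61 + 0.3731×545.12 = 375.2347 per 1,000.
Difference = 324.2054 − 375.2347 = -51.0293.

-51.0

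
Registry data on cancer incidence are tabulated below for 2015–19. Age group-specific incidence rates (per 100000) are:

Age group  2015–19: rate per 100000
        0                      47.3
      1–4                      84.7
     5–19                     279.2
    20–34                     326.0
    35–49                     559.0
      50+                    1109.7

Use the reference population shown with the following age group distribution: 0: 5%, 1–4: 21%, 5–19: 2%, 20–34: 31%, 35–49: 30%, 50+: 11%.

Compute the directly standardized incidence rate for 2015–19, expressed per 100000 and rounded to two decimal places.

Standard weights: 0.05, 0.21, 0.02, 0.31, 0.30, 0.11.
Standardized rate: 0.0500×47.3 + 0.2100×84.7 + 0.0200×279.2 + 0.3100×326.0 + 0.3000×559.0 + 0.1100×1109.7 = 416.5630 per 100000.

416.56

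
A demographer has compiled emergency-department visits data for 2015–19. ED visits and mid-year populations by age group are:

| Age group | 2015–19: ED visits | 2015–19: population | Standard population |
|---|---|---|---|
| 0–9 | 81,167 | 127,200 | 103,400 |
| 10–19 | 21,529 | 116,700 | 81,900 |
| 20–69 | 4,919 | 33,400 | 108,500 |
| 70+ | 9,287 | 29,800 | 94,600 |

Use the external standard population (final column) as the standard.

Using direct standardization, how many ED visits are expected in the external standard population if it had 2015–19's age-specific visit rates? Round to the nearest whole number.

126550

Age-specific rates per 1,000 for 2015–19: 638.105, 184.482, 147.275, 311.644.
Expected ED visits = Σ (standard pop × age-specific rate ÷ 1,000)
= 103,400×638.105/1,000 + 81,900×184.482/1,000 + 108,500×147.275/1,000 + 94,600×311.644/1,000
= 65980.09 + 15109.04 + 15979.39 + 29481.55 = 126550.07.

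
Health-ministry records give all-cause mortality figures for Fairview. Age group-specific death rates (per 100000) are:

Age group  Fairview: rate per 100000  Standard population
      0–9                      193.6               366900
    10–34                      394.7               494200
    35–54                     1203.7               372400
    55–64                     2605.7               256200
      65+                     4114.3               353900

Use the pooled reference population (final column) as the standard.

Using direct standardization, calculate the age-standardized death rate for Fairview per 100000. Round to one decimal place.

Standard total = 1843600; weights = 0.1990, 0.2681, 0.2020, 0.1390, 0.1920.
Standardized rate: 0.1990×193.6 + 0.2681×394.7 + 0.2020×1203.7 + 0.1390×2605.7 + 0.1920×4114.3 = 1539.3695 per 100000.

1539.4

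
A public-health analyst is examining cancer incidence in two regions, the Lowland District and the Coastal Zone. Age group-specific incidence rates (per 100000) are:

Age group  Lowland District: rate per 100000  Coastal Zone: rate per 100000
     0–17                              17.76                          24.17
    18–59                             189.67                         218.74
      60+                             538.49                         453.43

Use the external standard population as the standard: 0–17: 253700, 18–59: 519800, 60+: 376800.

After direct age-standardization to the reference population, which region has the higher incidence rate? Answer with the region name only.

Standard total = 1150300; weights = 0.2206, 0.4519, 0.3276.
The Lowland District: 0.2206×17.76 + 0.4519×189.67 + 0.3276×538.49 = 266.0169 per 100000.
The Coastal Zone: 0.2206×24.17 + 0.4519×218.74 + 0.3276×453.43 = 252.7040 per 100000.

Lowland District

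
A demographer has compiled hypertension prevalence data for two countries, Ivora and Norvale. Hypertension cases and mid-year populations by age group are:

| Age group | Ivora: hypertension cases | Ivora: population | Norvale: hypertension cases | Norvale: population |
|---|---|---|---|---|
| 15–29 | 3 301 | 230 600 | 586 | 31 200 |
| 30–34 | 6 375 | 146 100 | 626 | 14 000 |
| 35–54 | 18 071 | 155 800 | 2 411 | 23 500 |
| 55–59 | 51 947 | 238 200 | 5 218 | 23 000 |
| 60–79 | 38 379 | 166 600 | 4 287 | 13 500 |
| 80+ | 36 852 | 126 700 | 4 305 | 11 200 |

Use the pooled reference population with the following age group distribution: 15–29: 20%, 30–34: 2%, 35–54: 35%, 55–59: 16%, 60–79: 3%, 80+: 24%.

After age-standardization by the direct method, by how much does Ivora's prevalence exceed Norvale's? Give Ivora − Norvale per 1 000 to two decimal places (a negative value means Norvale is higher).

-22.69

Age-specific rates per 1 000 for Ivora: 14.315, 43.634, 115.988, 218.081, 230.366, 290.860.
For Norvale: 18.782, 44.714, 102.596, 226.870, 317.556, 384.375.
Standard weights: 0.20, 0.02, 0.35, 0.16, 0.03, 0.24.
Ivora: 0.2000×14.315 + 0.0200×43.634 + 0.3500×115.988 + 0.1600×218.081 + 0.0300×230.366 + 0.2400×290.860 = 155.9421 per 1 000.
Norvale: 0.2000×18.782 + 0.0200×44.714 + 0.3500×102.596 + 0.1600×226.870 + 0.0300×317.556 + 0.2400×384.375 = 178.6350 per 1 000.
Difference = 155.9421 − 178.6350 = -22.6929.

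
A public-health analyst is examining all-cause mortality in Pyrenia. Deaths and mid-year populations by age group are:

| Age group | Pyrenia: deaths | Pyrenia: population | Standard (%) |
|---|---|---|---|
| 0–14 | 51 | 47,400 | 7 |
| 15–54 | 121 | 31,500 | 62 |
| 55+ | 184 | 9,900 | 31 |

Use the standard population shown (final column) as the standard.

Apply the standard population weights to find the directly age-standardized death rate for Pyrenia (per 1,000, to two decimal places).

Age-specific rates per 1,000 for Pyrenia: 1.076, 3.841, 18.586.
Standard weights: 0.07, 0.62, 0.31.
Standardized rate: 0.0700×1.076 + 0.6200×3.841 + 0.3100×18.586 = 8.2185 per 1,000.

8.22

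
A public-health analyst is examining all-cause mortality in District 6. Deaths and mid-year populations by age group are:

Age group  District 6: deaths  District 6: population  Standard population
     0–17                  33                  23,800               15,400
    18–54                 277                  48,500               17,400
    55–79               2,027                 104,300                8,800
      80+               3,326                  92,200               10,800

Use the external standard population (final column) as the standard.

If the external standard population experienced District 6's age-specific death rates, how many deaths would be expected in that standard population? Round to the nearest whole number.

Age-specific rates per 1,000 for District 6: 1.387, 5.711, 19.434, 36.074.
Expected deaths = Σ (standard pop × age-specific rate ÷ 1,000)
= 15,400×1.387/1,000 + 17,400×5.711/1,000 + 8,800×19.434/1,000 + 10,800×36.074/1,000
= 21.35 + 99.38 + 171.02 + 389.60 = 681.35.

681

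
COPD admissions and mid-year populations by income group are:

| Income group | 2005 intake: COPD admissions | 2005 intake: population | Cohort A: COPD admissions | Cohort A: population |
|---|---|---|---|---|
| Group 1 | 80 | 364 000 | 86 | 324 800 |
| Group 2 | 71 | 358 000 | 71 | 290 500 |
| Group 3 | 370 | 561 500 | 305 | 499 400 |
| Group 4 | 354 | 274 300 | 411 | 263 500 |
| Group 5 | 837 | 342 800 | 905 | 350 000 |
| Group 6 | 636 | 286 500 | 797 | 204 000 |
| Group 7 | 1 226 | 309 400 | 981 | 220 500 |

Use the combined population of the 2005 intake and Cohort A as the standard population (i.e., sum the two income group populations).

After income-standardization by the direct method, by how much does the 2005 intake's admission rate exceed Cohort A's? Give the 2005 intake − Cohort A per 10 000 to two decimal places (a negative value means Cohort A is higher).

-2.88

Income-specific rates per 10 000 for the 2005 intake: 2.20, 1.98, 6.59, 12.91, 24.42, 22.20, 39.63.
For Cohort A: 2.65, 2.44, 6.11, 15.60, 25.86, 39.07, 44.49.
Combined standard total = 4 649 200; weights = 0.1482, 0.1395, 0.2282, 0.1157, 0.1490, 0.1055, 0.1140.
The 2005 intake: 0.1482×2.20 + 0.1395×1.98 + 0.2282×6.59 + 0.1157×12.91 + 0.1490×24.42 + 0.1055×22.20 + 0.1140×39.63 = 14.0956 per 10 000.
Cohort A: 0.1482×2.65 + 0.1395×2.44 + 0.2282×6.11 + 0.1157×15.60 + 0.1490×25.86 + 0.1055×39.07 + 0.1140×44.49 = 16.9768 per 10 000.
Difference = 14.0956 − 16.9768 = -2.8813.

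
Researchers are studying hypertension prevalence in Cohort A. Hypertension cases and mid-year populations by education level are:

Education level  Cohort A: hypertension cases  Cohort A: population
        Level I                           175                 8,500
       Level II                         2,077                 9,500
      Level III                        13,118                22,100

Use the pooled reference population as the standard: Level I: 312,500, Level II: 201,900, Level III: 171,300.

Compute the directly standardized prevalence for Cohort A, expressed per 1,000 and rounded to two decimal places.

222.04

Education-specific rates per 1,000 for Cohort A: 20.588, 218.632, 593.575.
Standard total = 685,700; weights = 0.4557, 0.2944, 0.2498.
Standardized rate: 0.4557×20.588 + 0.2944×218.632 + 0.2498×593.575 = 222.0430 per 1,000.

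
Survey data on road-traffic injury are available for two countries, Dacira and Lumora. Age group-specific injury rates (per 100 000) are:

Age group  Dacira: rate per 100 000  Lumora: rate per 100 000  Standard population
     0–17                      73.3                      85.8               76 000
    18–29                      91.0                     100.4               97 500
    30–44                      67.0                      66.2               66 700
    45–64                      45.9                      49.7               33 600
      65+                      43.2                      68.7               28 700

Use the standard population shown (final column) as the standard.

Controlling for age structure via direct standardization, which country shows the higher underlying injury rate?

Lumora

Standard total = 302 500; weights = 0.2512, 0.3223, 0.2205, 0.1111, 0.0949.
Dacira: 0.2512×73.3 + 0.3223×91.0 + 0.2205×67.0 + 0.1111×45.9 + 0.0949×43.2 = 71.7166 per 100 000.
Lumora: 0.2512×85.8 + 0.3223×100.4 + 0.2205×66.2 + 0.1111×49.7 + 0.0949×68.7 = 80.5519 per 100 000.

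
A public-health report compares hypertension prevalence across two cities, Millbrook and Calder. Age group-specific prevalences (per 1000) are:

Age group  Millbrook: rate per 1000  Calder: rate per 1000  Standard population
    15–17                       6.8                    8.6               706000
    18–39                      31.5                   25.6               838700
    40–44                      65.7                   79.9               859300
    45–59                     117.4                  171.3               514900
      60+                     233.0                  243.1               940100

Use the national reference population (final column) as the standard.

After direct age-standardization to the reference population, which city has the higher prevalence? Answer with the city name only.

Calder

Standard total = 3859000; weights = 0.1829, 0.2173, 0.2227, 0.1334, 0.2436.
Millbrook: 0.1829×6.8 + 0.2173×31.5 + 0.2227×65.7 + 0.1334×117.4 + 0.2436×233.0 = 95.1460 per 1000.
Calder: 0.1829×8.6 + 0.2173×25.6 + 0.2227×79.9 + 0.1334×171.3 + 0.2436×243.1 = 107.0073 per 1000.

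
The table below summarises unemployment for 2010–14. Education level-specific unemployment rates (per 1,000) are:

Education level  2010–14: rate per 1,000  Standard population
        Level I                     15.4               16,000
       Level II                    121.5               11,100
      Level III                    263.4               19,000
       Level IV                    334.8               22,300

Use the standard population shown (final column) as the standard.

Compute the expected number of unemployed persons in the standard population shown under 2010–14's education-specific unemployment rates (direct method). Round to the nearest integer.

14066

Expected unemployed persons = Σ (standard pop × education-specific rate ÷ 1,000)
= 16,000×15.4/1,000 + 11,100×121.5/1,000 + 19,000×263.4/1,000 + 22,300×334.8/1,000
= 246.40 + 1348.65 + 5004.60 + 7466.04 = 14065.69.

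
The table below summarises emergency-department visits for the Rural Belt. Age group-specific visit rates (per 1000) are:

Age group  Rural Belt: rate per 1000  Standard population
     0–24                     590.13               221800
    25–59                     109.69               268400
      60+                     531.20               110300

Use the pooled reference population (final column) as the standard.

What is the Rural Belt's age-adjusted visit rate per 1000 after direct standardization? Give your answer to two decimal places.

Standard total = 600500; weights = 0.3694, 0.4470, 0.1837.
Standardized rate: 0.3694×590.13 + 0.4470×109.69 + 0.1837×531.20 = 364.5678 per 1000.

364.57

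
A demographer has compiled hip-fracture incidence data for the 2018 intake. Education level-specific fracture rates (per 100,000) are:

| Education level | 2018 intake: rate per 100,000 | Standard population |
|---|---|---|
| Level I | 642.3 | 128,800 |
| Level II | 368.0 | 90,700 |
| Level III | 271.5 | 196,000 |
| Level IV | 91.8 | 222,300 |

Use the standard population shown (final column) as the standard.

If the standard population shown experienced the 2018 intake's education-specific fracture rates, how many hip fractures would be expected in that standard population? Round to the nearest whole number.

1897

Expected hip fractures = Σ (standard pop × education-specific rate ÷ 100,000)
= 128,800×642.3/100,000 + 90,700×368.0/100,000 + 196,000×271.5/100,000 + 222,300×91.8/100,000
= 827.28 + 333.78 + 532.14 + 204.07 = 1897.27.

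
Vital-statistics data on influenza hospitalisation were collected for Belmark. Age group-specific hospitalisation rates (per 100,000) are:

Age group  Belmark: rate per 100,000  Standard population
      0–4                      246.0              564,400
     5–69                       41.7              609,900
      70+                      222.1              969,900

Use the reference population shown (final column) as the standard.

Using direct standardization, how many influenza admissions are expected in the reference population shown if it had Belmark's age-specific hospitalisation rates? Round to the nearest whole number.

3797

Expected influenza admissions = Σ (standard pop × age-specific rate ÷ 100,000)
= 564,400×246.0/100,000 + 609,900×41.7/100,000 + 969,900×222.1/100,000
= 1388.42 + 254.33 + 2154.15 = 3796.90.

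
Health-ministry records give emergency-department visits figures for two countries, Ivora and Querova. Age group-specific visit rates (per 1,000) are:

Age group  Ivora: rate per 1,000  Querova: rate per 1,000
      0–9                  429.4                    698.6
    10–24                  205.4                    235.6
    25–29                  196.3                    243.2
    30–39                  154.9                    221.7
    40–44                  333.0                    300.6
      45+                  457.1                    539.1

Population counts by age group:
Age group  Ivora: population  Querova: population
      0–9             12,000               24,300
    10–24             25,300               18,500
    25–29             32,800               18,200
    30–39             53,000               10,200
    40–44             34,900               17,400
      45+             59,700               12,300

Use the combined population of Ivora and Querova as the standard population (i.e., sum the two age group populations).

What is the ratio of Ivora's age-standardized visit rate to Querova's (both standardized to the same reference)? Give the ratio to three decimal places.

Combined standard total = 318,600; weights = 0.1139, 0.1375, 0.1601, 0.1984, 0.1642, 0.2260.
Ivora: 0.1139×429.4 + 0.1375×205.4 + 0.1601×196.3 + 0.1984×154.9 + 0.1642×333.0 + 0.2260×457.1 = 297.2750 per 1,000.
Querova: 0.1139×698.6 + 0.1375×235.6 + 0.1601×243.2 + 0.1984×221.7 + 0.1642×300.6 + 0.2260×539.1 = 366.0693 per 1,000.
Ratio = 297.2750 ÷ 366.0693 = 0.81207.

0.812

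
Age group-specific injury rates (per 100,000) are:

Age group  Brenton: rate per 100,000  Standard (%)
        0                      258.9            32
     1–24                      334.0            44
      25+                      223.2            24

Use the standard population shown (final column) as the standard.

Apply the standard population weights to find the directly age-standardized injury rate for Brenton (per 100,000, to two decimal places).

Standard weights: 0.32, 0.44, 0.24.
Standardized rate: 0.3200×258.9 + 0.4400×334.0 + 0.2400×223.2 = 283.3760 per 100,000.

283.38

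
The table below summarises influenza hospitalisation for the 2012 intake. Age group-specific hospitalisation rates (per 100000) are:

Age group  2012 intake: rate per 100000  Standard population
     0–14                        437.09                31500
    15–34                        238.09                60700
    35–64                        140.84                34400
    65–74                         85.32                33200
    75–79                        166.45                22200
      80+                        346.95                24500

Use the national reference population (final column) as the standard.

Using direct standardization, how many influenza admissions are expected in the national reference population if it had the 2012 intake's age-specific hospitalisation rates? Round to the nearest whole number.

Expected influenza admissions = Σ (standard pop × age-specific rate ÷ 100000)
= 31500×437.09/100000 + 60700×238.09/100000 + 34400×140.84/100000 + 33200×85.32/100000 + 22200×166.45/100000 + 24500×346.95/100000
= 137.68 + 144.52 + 48.45 + 28.33 + 36.95 + 85.00 = 480.93.

481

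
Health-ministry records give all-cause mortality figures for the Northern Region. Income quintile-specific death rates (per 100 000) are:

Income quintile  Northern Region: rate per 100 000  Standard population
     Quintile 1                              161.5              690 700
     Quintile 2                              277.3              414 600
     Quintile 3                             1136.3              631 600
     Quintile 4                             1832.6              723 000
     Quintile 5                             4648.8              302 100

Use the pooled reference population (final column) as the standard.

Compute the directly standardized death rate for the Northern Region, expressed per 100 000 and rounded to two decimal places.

1330.04

Standard total = 2 762 000; weights = 0.2501, 0.1501, 0.2287, 0.2618, 0.1094.
Standardized rate: 0.2501×161.5 + 0.1501×277.3 + 0.2287×1136.3 + 0.2618×1832.6 + 0.1094×4648.8 = 1330.0420 per 100 000.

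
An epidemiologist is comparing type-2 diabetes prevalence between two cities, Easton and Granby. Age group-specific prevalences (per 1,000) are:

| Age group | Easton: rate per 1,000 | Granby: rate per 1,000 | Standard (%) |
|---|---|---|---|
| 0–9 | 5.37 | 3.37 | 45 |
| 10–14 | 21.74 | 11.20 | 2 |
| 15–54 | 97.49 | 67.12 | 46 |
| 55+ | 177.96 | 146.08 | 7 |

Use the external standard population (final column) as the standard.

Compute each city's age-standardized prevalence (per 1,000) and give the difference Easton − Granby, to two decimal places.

17.31

Standard weights: 0.45, 0.02, 0.46, 0.07.
Easton: 0.4500×5.37 + 0.0200×21.74 + 0.4600×97.49 + 0.0700×177.96 = 60.1539 per 1,000.
Granby: 0.4500×3.37 + 0.0200×11.20 + 0.4600×67.12 + 0.0700×146.08 = 42.8413 per 1,000.
Difference = 60.1539 − 42.8413 = 17.3126.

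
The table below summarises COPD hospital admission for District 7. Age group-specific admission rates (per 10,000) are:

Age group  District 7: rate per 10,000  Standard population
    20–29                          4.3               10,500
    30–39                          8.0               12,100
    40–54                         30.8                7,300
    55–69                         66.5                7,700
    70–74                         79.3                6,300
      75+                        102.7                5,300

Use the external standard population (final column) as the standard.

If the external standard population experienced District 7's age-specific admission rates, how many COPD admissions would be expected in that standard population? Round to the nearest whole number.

192

Expected COPD admissions = Σ (standard pop × age-specific rate ÷ 10,000)
= 10,500×4.3/10,000 + 12,100×8.0/10,000 + 7,300×30.8/10,000 + 7,700×66.5/10,000 + 6,300×79.3/10,000 + 5,300×102.7/10,000
= 4.51 + 9.68 + 22.48 + 51.20 + 49.96 + 54.43 = 192.27.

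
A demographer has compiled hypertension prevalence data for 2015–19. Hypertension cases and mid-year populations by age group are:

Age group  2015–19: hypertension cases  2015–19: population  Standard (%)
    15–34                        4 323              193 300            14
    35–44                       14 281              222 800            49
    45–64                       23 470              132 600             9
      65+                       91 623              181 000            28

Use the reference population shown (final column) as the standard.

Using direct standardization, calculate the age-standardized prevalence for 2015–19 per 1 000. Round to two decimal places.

192.21

Age-specific rates per 1 000 for 2015–19: 22.364, 64.098, 176.998, 506.204.
Standard weights: 0.14, 0.49, 0.09, 0.28.
Standardized rate: 0.1400×22.364 + 0.4900×64.098 + 0.0900×176.998 + 0.2800×506.204 = 192.2060 per 1 000.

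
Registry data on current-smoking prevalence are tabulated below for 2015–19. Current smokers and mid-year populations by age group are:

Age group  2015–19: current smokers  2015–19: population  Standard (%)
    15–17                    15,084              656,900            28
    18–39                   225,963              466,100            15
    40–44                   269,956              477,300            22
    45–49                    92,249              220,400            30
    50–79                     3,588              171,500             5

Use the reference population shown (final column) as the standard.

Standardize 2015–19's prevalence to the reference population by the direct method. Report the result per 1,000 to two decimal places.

330.19

Age-specific rates per 1,000 for 2015–19: 22.962, 484.795, 565.590, 418.553, 20.921.
Standard weights: 0.28, 0.15, 0.22, 0.30, 0.05.
Standardized rate: 0.2800×22.962 + 0.1500×484.795 + 0.2200×565.590 + 0.3000×418.553 + 0.0500×20.921 = 330.1903 per 1,000.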